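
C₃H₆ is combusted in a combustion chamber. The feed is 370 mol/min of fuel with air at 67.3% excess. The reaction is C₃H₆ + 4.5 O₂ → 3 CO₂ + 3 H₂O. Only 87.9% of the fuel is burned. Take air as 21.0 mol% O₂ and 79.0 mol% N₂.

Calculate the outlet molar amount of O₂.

Stoichiometric O₂ = 4.5 × 370 = 1665 mol/min; O₂ fed = 1665 × 1.673 = 2786 mol/min.
N₂ fed = 2786 × 79/21 = 10480 mol/min.
Fuel reacted = 0.879 × 370 → ξ = 325.2 mol/min.
Outlet (n = n₀ + ν ξ):
  C₃H₆: 370 − 1(325.2) = 44.77
  O₂: 2786 − 4.5(325.2) = 1322
  N₂: 10480 (inert)
  CO₂: 0 + 3(325.2) = 975.7
  H₂O: 0 + 3(325.2) = 975.7

1320 mol/min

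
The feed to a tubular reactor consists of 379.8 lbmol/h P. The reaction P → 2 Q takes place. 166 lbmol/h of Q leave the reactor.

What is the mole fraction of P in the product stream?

0.641

For Q: n = n₀ + 2ξ → 166 = 0 + 2ξ, giving ξ = 83 lbmol/h.
Outlet amounts (n = n₀ + ν ξ):
  P: 379.8 − 1(83) = 296.8
  Q: 0 + 2(83) = 166
Total out = 462.8 lbmol/h; y_P = 296.8 / 462.8 = 0.6413.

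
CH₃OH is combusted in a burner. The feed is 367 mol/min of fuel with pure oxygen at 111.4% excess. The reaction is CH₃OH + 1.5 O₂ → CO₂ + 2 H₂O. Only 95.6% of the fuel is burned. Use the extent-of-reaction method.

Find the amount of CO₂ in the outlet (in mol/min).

Stoichiometric O₂ = 1.5 × 367 = 550.5 mol/min; O₂ fed = 550.5 × 2.114 = 1164 mol/min.
Fuel reacted = 0.956 × 367 → ξ = 350.9 mol/min.
Outlet (n = n₀ + ν ξ):
  CH₃OH: 367 − 1(350.9) = 16.15
  O₂: 1164 − 1.5(350.9) = 637.5
  CO₂: 0 + 1(350.9) = 350.9
  H₂O: 0 + 2(350.9) = 701.7

351 mol/min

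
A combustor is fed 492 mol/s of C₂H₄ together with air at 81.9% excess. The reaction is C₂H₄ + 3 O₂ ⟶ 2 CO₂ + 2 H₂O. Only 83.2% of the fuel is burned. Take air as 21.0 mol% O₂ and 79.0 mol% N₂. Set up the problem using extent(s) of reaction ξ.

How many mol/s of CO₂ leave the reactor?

Stoichiometric O₂ = 3 × 492 = 1476 mol/s; O₂ fed = 1476 × 1.819 = 2685 mol/s.
N₂ fed = 2685 × 79/21 = 10100 mol/s.
Fuel reacted = 0.832 × 492 → ξ = 409.3 mol/s.
Outlet (n = n₀ + ν ξ):
  C₂H₄: 492 − 1(409.3) = 82.66
  O₂: 2685 − 3(409.3) = 1457
  N₂: 10100 (inert)
  CO₂: 0 + 2(409.3) = 818.7
  H₂O: 0 + 2(409.3) = 818.7

819 mol/s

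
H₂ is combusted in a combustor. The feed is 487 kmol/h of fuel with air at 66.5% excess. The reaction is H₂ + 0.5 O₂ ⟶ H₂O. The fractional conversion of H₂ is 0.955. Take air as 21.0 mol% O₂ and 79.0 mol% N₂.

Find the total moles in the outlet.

Stoichiometric O₂ = 0.5 × 487 = 243.5 kmol/h; O₂ fed = 243.5 × 1.665 = 405.4 kmol/h.
N₂ fed = 405.4 × 79/21 = 1525 kmol/h.
Fuel reacted = 0.955 × 487 → ξ = 465.1 kmol/h.
Outlet (n = n₀ + ν ξ):
  H₂: 487 − 1(465.1) = 21.92
  O₂: 405.4 − 0.5(465.1) = 172.9
  N₂: 1525 (inert)
  H₂O: 0 + 1(465.1) = 465.1
Total out = 21.92 + 172.9 + 1525 + 465.1 = 2185 kmol/h.

2190 kmol/h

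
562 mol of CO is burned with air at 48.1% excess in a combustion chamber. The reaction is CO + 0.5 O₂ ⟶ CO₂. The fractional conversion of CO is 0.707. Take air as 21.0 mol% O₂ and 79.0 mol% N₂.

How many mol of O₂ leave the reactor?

Stoichiometric O₂ = 0.5 × 562 = 281 mol; O₂ fed = 281 × 1.481 = 416.2 mol.
N₂ fed = 416.2 × 79/21 = 1566 mol.
Fuel reacted = 0.707 × 562 → ξ = 397.3 mol.
Outlet (n = n₀ + ν ξ):
  CO: 562 − 1(397.3) = 164.7
  O₂: 416.2 − 0.5(397.3) = 217.5
  N₂: 1566 (inert)
  CO₂: 0 + 1(397.3) = 397.3

217 mol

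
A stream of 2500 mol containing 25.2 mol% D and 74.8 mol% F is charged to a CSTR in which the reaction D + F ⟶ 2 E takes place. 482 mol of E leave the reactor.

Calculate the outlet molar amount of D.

For E: n = n₀ + 2ξ → 482 = 0 + 2ξ, giving ξ = 241 mol.
Outlet amounts (n = n₀ + ν ξ):
  D: 630 − 1(241) = 389
  F: 1870 − 1(241) = 1629
  E: 0 + 2(241) = 482

389 mol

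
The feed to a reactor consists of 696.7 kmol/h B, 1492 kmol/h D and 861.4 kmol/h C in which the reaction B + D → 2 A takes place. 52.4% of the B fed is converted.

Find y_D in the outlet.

0.369

B reacted = 0.524 × 696.7 = 365.1 kmol/h; ν_B = −1, so ξ = 365.1/1 = 365.1 kmol/h.
Outlet amounts (n = n₀ + ν ξ):
  B: 696.7 − 1(365.1) = 331.6
  D: 1492 − 1(365.1) = 1127
  A: 0 + 2(365.1) = 730.1
  C: 861.4 (inert)
Total out = 3050 kmol/h; y_D = 1127 / 3050 = 0.3695.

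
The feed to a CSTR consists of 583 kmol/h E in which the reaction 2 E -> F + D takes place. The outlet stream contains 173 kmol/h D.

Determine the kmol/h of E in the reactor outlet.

For D: n = n₀ + 1ξ → 173 = 0 + 1ξ, giving ξ = 173 kmol/h.
Outlet amounts (n = n₀ + ν ξ):
  E: 583 − 2(173) = 237
  F: 0 + 1(173) = 173
  D: 0 + 1(173) = 173

237 kmol/h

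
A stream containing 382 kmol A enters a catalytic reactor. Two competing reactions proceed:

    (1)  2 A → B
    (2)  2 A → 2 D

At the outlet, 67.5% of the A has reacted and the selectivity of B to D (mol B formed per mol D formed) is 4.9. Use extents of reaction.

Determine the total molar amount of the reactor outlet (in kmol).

265 kmol

Conversion of A: A consumed = 0.675 × 382 = 257.9 kmol = 2ξ₁ + 2ξ₂.
Selectivity: 1ξ₁ / (2ξ₂) = 4.9 → ξ₁ = 9.8 ξ₂.
Substitute: (2·9.8 + 2) ξ₂ = 257.9 → ξ₂ = 11.94 kmol, ξ₁ = 117 kmol.
Outlet amounts (n = n₀ + Σ ν·ξ):
  A: 382 − 2(117) − 2(11.94) = 124.1
  B: 0 + 1(117) = 117
  D: 0 + 2(11.94) = 23.88
Total out = 124.1 + 117 + 23.88 = 265 kmol.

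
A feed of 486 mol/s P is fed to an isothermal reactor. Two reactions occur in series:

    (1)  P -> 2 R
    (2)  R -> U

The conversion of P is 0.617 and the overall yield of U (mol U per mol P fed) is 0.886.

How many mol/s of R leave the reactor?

169 mol/s

Conversion of P: P consumed = 1ξ₁ = 0.617 × 486 → ξ₁ = 299.9 mol/s.
Yield of U: 1ξ₂ / 486 = 0.886 → ξ₂ = 430.6 mol/s.
Outlet amounts (n = n₀ + Σ ν·ξ):
  P: 486 − 1(299.9) = 186.1
  R: 0 + 2(299.9) − 1(430.6) = 169.1
  U: 0 + 1(430.6) = 430.6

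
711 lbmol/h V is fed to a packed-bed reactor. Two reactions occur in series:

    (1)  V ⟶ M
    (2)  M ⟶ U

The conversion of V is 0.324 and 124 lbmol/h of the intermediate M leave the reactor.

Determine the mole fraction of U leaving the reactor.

Conversion of V: V consumed = 1ξ₁ = 0.324 × 711 → ξ₁ = 230.4 lbmol/h.
M balance: n_M = 0 + 1ξ₁ − 1ξ₂ = 124 → ξ₂ = (1·230.4 − 124)/1 = 106.4 lbmol/h.
Outlet amounts (n = n₀ + Σ ν·ξ):
  V: 711 − 1(230.4) = 480.6
  M: 0 + 1(230.4) − 1(106.4) = 124
  U: 0 + 1(106.4) = 106.4
Total out = 711 lbmol/h; y_U = 106.4 / 711 = 0.1496.

0.15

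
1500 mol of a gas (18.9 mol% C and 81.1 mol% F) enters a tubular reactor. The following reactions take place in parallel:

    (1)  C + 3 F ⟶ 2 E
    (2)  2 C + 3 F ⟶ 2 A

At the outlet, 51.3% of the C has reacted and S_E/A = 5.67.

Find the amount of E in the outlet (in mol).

215 mol

Conversion of C: C consumed = 0.513 × 283.5 = 145.4 mol = 1ξ₁ + 2ξ₂.
Selectivity: 2ξ₁ / (2ξ₂) = 5.67 → ξ₁ = 5.67 ξ₂.
Substitute: (1·5.67 + 2) ξ₂ = 145.4 → ξ₂ = 18.96 mol, ξ₁ = 107.5 mol.
Outlet amounts (n = n₀ + Σ ν·ξ):
  C: 283.5 − 1(107.5) − 2(18.96) = 138.1
  F: 1216 − 3(107.5) − 3(18.96) = 837.1
  E: 0 + 2(107.5) = 215
  A: 0 + 2(18.96) = 37.92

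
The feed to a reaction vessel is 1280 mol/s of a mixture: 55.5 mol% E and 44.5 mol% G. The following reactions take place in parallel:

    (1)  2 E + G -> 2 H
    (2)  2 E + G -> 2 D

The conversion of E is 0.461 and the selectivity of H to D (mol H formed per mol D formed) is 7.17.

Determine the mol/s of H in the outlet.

Conversion of E: E consumed = 0.461 × 710.4 = 327.5 mol/s = 2ξ₁ + 2ξ₂.
Selectivity: 2ξ₁ / (2ξ₂) = 7.17 → ξ₁ = 7.17 ξ₂.
Substitute: (2·7.17 + 2) ξ₂ = 327.5 → ξ₂ = 20.04 mol/s, ξ₁ = 143.7 mol/s.
Outlet amounts (n = n₀ + Σ ν·ξ):
  E: 710.4 − 2(143.7) − 2(20.04) = 382.9
  G: 569.6 − 1(143.7) − 1(20.04) = 405.9
  H: 0 + 2(143.7) = 287.4
  D: 0 + 2(20.04) = 40.08

287 mol/s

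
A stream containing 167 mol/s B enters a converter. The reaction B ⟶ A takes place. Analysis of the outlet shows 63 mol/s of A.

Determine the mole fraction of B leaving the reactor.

For A: n = n₀ + 1ξ → 63 = 0 + 1ξ, giving ξ = 63 mol/s.
Outlet amounts (n = n₀ + ν ξ):
  B: 167 − 1(63) = 104
  A: 0 + 1(63) = 63
Total out = 167 mol/s; y_B = 104 / 167 = 0.6228.

0.623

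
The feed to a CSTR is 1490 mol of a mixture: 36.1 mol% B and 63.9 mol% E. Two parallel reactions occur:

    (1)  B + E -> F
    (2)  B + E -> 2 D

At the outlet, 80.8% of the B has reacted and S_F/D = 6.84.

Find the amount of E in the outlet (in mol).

Conversion of B: B consumed = 0.808 × 537.9 = 434.6 mol = 1ξ₁ + 1ξ₂.
Selectivity: 1ξ₁ / (2ξ₂) = 6.84 → ξ₁ = 13.68 ξ₂.
Substitute: (1·13.68 + 1) ξ₂ = 434.6 → ξ₂ = 29.61 mol, ξ₁ = 405 mol.
Outlet amounts (n = n₀ + Σ ν·ξ):
  B: 537.9 − 1(405) − 1(29.61) = 103.3
  E: 952.1 − 1(405) − 1(29.61) = 517.5
  F: 0 + 1(405) = 405
  D: 0 + 2(29.61) = 59.21

517 mol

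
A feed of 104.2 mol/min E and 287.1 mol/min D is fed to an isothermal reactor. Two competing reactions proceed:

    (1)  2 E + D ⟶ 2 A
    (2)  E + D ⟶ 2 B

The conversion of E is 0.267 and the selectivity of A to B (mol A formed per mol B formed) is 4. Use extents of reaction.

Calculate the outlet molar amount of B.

6.18 mol/min

Conversion of E: E consumed = 0.267 × 104.2 = 27.82 mol/min = 2ξ₁ + 1ξ₂.
Selectivity: 2ξ₁ / (2ξ₂) = 4 → ξ₁ = 4 ξ₂.
Substitute: (2·4 + 1) ξ₂ = 27.82 → ξ₂ = 3.091 mol/min, ξ₁ = 12.37 mol/min.
Outlet amounts (n = n₀ + Σ ν·ξ):
  E: 104.2 − 2(12.37) − 1(3.091) = 76.38
  D: 287.1 − 1(12.37) − 1(3.091) = 271.6
  A: 0 + 2(12.37) = 24.73
  B: 0 + 2(3.091) = 6.183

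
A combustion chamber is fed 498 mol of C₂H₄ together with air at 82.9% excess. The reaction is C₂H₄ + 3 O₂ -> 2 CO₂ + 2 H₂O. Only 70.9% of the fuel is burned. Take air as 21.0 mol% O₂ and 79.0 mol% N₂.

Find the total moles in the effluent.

Stoichiometric O₂ = 3 × 498 = 1494 mol; O₂ fed = 1494 × 1.829 = 2733 mol.
N₂ fed = 2733 × 79/21 = 10280 mol.
Fuel reacted = 0.709 × 498 → ξ = 353.1 mol.
Outlet (n = n₀ + ν ξ):
  C₂H₄: 498 − 1(353.1) = 144.9
  O₂: 2733 − 3(353.1) = 1673
  N₂: 10280 (inert)
  CO₂: 0 + 2(353.1) = 706.2
  H₂O: 0 + 2(353.1) = 706.2
Total out = 144.9 + 1673 + 10280 + 706.2 + 706.2 = 13510 mol.

13500 mol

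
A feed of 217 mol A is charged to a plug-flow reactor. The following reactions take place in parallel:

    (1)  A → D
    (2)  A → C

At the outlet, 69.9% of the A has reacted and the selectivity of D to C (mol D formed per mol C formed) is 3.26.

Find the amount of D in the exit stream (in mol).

116 mol

Conversion of A: A consumed = 0.699 × 217 = 151.7 mol = 1ξ₁ + 1ξ₂.
Selectivity: 1ξ₁ / (1ξ₂) = 3.26 → ξ₁ = 3.26 ξ₂.
Substitute: (1·3.26 + 1) ξ₂ = 151.7 → ξ₂ = 35.61 mol, ξ₁ = 116.1 mol.
Outlet amounts (n = n₀ + Σ ν·ξ):
  A: 217 − 1(116.1) − 1(35.61) = 65.32
  D: 0 + 1(116.1) = 116.1
  C: 0 + 1(35.61) = 35.61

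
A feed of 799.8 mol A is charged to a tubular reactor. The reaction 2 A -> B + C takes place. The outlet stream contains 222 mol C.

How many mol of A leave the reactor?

356 mol

For C: n = n₀ + 1ξ → 222 = 0 + 1ξ, giving ξ = 222 mol.
Outlet amounts (n = n₀ + ν ξ):
  A: 799.8 − 2(222) = 355.8
  B: 0 + 1(222) = 222
  C: 0 + 1(222) = 222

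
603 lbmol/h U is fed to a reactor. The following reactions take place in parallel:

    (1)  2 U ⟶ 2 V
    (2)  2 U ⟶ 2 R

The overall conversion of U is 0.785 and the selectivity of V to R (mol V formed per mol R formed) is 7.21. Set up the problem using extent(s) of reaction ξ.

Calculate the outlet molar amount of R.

Conversion of U: U consumed = 0.785 × 603 = 473.4 lbmol/h = 2ξ₁ + 2ξ₂.
Selectivity: 2ξ₁ / (2ξ₂) = 7.21 → ξ₁ = 7.21 ξ₂.
Substitute: (2·7.21 + 2) ξ₂ = 473.4 → ξ₂ = 28.83 lbmol/h, ξ₁ = 207.8 lbmol/h.
Outlet amounts (n = n₀ + Σ ν·ξ):
  U: 603 − 2(207.8) − 2(28.83) = 129.6
  V: 0 + 2(207.8) = 415.7
  R: 0 + 2(28.83) = 57.66

57.7 lbmol/h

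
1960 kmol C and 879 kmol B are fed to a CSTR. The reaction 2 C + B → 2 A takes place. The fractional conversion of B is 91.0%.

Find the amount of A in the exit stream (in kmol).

1600 kmol

B reacted = 0.91 × 879 = 799.9 kmol; ν_B = −1, so ξ = 799.9/1 = 799.9 kmol.
Outlet amounts (n = n₀ + ν ξ):
  C: 1960 − 2(799.9) = 360.2
  B: 879 − 1(799.9) = 79.11
  A: 0 + 2(799.9) = 1600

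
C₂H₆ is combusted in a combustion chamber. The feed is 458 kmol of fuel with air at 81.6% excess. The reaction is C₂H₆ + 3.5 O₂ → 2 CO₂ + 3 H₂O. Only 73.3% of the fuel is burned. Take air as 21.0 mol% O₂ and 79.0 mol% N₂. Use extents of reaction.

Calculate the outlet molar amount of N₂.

11000 kmol

Stoichiometric O₂ = 3.5 × 458 = 1603 kmol; O₂ fed = 1603 × 1.816 = 2911 kmol.
N₂ fed = 2911 × 79/21 = 10950 kmol.
Fuel reacted = 0.733 × 458 → ξ = 335.7 kmol.
Outlet (n = n₀ + ν ξ):
  C₂H₆: 458 − 1(335.7) = 122.3
  O₂: 2911 − 3.5(335.7) = 1736
  N₂: 10950 (inert)
  CO₂: 0 + 2(335.7) = 671.4
  H₂O: 0 + 3(335.7) = 1007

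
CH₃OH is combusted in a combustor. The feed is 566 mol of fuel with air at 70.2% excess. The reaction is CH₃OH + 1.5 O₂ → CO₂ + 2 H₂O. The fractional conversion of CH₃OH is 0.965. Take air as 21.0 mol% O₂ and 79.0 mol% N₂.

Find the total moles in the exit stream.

7720 mol

Stoichiometric O₂ = 1.5 × 566 = 849 mol; O₂ fed = 849 × 1.702 = 1445 mol.
N₂ fed = 1445 × 79/21 = 5436 mol.
Fuel reacted = 0.965 × 566 → ξ = 546.2 mol.
Outlet (n = n₀ + ν ξ):
  CH₃OH: 566 − 1(546.2) = 19.81
  O₂: 1445 − 1.5(546.2) = 625.7
  N₂: 5436 (inert)
  CO₂: 0 + 1(546.2) = 546.2
  H₂O: 0 + 2(546.2) = 1092
Total out = 19.81 + 625.7 + 5436 + 546.2 + 1092 = 7720 mol.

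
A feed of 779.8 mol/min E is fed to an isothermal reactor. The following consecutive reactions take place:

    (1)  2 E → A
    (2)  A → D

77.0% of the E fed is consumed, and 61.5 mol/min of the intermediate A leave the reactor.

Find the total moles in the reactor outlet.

480 mol/min

Conversion of E: E consumed = 2ξ₁ = 0.77 × 779.8 → ξ₁ = 300.2 mol/min.
A balance: n_A = 0 + 1ξ₁ − 1ξ₂ = 61.5 → ξ₂ = (1·300.2 − 61.5)/1 = 238.7 mol/min.
Outlet amounts (n = n₀ + Σ ν·ξ):
  E: 779.8 − 2(300.2) = 179.4
  A: 0 + 1(300.2) − 1(238.7) = 61.5
  D: 0 + 1(238.7) = 238.7
Total out = 179.4 + 61.5 + 238.7 = 479.6 mol/min.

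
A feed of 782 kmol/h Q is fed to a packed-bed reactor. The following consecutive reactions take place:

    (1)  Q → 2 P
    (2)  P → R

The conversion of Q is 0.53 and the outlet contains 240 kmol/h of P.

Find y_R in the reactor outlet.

0.492

Conversion of Q: Q consumed = 1ξ₁ = 0.53 × 782 → ξ₁ = 414.5 kmol/h.
P balance: n_P = 0 + 2ξ₁ − 1ξ₂ = 240 → ξ₂ = (2·414.5 − 240)/1 = 588.9 kmol/h.
Outlet amounts (n = n₀ + Σ ν·ξ):
  Q: 782 − 1(414.5) = 367.5
  P: 0 + 2(414.5) − 1(588.9) = 240
  R: 0 + 1(588.9) = 588.9
Total out = 1196 kmol/h; y_R = 588.9 / 1196 = 0.4922.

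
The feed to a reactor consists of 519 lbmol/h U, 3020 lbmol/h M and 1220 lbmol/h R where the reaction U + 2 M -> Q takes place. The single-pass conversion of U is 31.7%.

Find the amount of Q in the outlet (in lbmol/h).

165 lbmol/h

U reacted = 0.317 × 519 = 164.5 lbmol/h; ν_U = −1, so ξ = 164.5/1 = 164.5 lbmol/h.
Outlet amounts (n = n₀ + ν ξ):
  U: 519 − 1(164.5) = 354.5
  M: 3020 − 2(164.5) = 2691
  Q: 0 + 1(164.5) = 164.5
  R: 1220 (inert)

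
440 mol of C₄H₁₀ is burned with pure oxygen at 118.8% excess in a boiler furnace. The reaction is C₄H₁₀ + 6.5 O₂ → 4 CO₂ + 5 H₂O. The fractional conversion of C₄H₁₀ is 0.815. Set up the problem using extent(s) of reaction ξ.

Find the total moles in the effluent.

7240 mol

Stoichiometric O₂ = 6.5 × 440 = 2860 mol; O₂ fed = 2860 × 2.188 = 6258 mol.
Fuel reacted = 0.815 × 440 → ξ = 358.6 mol.
Outlet (n = n₀ + ν ξ):
  C₄H₁₀: 440 − 1(358.6) = 81.4
  O₂: 6258 − 6.5(358.6) = 3927
  CO₂: 0 + 4(358.6) = 1434
  H₂O: 0 + 5(358.6) = 1793
Total out = 81.4 + 3927 + 1434 + 1793 = 7236 mol.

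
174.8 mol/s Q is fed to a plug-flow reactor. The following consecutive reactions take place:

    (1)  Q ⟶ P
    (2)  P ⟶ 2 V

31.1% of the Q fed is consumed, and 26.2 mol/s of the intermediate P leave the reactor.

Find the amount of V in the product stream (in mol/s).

56.3 mol/s

Conversion of Q: Q consumed = 1ξ₁ = 0.311 × 174.8 → ξ₁ = 54.36 mol/s.
P balance: n_P = 0 + 1ξ₁ − 1ξ₂ = 26.2 → ξ₂ = (1·54.36 − 26.2)/1 = 28.16 mol/s.
Outlet amounts (n = n₀ + Σ ν·ξ):
  Q: 174.8 − 1(54.36) = 120.4
  P: 0 + 1(54.36) − 1(28.16) = 26.2
  V: 0 + 2(28.16) = 56.33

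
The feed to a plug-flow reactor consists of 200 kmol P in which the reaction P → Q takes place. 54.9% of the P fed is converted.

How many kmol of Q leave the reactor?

P reacted = 0.549 × 200 = 109.8 kmol; ν_P = −1, so ξ = 109.8/1 = 109.8 kmol.
Outlet amounts (n = n₀ + ν ξ):
  P: 200 − 1(109.8) = 90.2
  Q: 0 + 1(109.8) = 109.8

110 kmol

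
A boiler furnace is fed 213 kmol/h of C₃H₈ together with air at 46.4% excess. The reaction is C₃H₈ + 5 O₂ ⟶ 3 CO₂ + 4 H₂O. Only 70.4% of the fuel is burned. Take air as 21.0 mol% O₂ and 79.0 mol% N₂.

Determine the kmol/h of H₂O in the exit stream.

600 kmol/h

Stoichiometric O₂ = 5 × 213 = 1065 kmol/h; O₂ fed = 1065 × 1.464 = 1559 kmol/h.
N₂ fed = 1559 × 79/21 = 5865 kmol/h.
Fuel reacted = 0.704 × 213 → ξ = 150 kmol/h.
Outlet (n = n₀ + ν ξ):
  C₃H₈: 213 − 1(150) = 63.05
  O₂: 1559 − 5(150) = 809.4
  N₂: 5865 (inert)
  CO₂: 0 + 3(150) = 449.9
  H₂O: 0 + 4(150) = 599.8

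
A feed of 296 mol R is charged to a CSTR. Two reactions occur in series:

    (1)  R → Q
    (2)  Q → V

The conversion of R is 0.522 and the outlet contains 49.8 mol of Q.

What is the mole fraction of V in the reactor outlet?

Conversion of R: R consumed = 1ξ₁ = 0.522 × 296 → ξ₁ = 154.5 mol.
Q balance: n_Q = 0 + 1ξ₁ − 1ξ₂ = 49.8 → ξ₂ = (1·154.5 − 49.8)/1 = 104.7 mol.
Outlet amounts (n = n₀ + Σ ν·ξ):
  R: 296 − 1(154.5) = 141.5
  Q: 0 + 1(154.5) − 1(104.7) = 49.8
  V: 0 + 1(104.7) = 104.7
Total out = 296 mol; y_V = 104.7 / 296 = 0.3538.

0.354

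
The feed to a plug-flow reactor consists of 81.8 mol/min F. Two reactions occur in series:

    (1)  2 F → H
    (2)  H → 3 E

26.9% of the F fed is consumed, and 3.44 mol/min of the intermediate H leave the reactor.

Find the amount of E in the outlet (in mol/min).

22.7 mol/min

Conversion of F: F consumed = 2ξ₁ = 0.269 × 81.8 → ξ₁ = 11 mol/min.
H balance: n_H = 0 + 1ξ₁ − 1ξ₂ = 3.44 → ξ₂ = (1·11 − 3.44)/1 = 7.562 mol/min.
Outlet amounts (n = n₀ + Σ ν·ξ):
  F: 81.8 − 2(11) = 59.8
  H: 0 + 1(11) − 1(7.562) = 3.44
  E: 0 + 3(7.562) = 22.69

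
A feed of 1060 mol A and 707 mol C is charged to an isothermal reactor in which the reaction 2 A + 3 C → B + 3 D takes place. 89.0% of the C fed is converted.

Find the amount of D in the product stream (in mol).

C reacted = 0.89 × 707 = 629.2 mol; ν_C = −3, so ξ = 629.2/3 = 209.7 mol.
Outlet amounts (n = n₀ + ν ξ):
  A: 1060 − 2(209.7) = 640.5
  C: 707 − 3(209.7) = 77.77
  B: 0 + 1(209.7) = 209.7
  D: 0 + 3(209.7) = 629.2

629 mol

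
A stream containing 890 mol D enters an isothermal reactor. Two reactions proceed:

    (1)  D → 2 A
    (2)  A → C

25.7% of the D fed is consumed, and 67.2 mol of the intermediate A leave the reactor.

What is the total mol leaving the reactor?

1120 mol

Conversion of D: D consumed = 1ξ₁ = 0.257 × 890 → ξ₁ = 228.7 mol.
A balance: n_A = 0 + 2ξ₁ − 1ξ₂ = 67.2 → ξ₂ = (2·228.7 − 67.2)/1 = 390.3 mol.
Outlet amounts (n = n₀ + Σ ν·ξ):
  D: 890 − 1(228.7) = 661.3
  A: 0 + 2(228.7) − 1(390.3) = 67.2
  C: 0 + 1(390.3) = 390.3
Total out = 661.3 + 67.2 + 390.3 = 1119 mol.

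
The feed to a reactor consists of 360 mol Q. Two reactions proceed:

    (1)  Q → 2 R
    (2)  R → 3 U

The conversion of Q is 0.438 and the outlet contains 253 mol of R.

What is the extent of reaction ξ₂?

ξ₂ = 62.4 mol

Conversion of Q: Q consumed = 1ξ₁ = 0.438 × 360 → ξ₁ = 157.7 mol.
R balance: n_R = 0 + 2ξ₁ − 1ξ₂ = 253 → ξ₂ = (2·157.7 − 253)/1 = 62.36 mol.
Outlet amounts (n = n₀ + Σ ν·ξ):
  Q: 360 − 1(157.7) = 202.3
  R: 0 + 2(157.7) − 1(62.36) = 253
  U: 0 + 3(62.36) = 187.1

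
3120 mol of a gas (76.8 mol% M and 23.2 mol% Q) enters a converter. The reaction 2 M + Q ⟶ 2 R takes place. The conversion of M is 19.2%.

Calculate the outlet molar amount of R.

460 mol

M reacted = 0.192 × 2396 = 460.1 mol; ν_M = −2, so ξ = 460.1/2 = 230 mol.
Outlet amounts (n = n₀ + ν ξ):
  M: 2396 − 2(230) = 1936
  Q: 723.8 − 1(230) = 493.8
  R: 0 + 2(230) = 460.1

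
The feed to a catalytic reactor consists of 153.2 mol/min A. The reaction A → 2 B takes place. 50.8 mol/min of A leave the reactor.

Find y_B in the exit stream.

0.801

For A: n = n₀ − 1ξ → 50.8 = 153.2 − 1ξ, giving ξ = 102.4 mol/min.
Outlet amounts (n = n₀ + ν ξ):
  A: 153.2 − 1(102.4) = 50.8
  B: 0 + 2(102.4) = 204.8
Total out = 255.6 mol/min; y_B = 204.8 / 255.6 = 0.8013.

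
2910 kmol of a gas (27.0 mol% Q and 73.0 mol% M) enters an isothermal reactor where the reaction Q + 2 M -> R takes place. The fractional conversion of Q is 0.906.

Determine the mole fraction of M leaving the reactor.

Q reacted = 0.906 × 785.7 = 711.8 kmol; ν_Q = −1, so ξ = 711.8/1 = 711.8 kmol.
Outlet amounts (n = n₀ + ν ξ):
  Q: 785.7 − 1(711.8) = 73.86
  M: 2124 − 2(711.8) = 700.6
  R: 0 + 1(711.8) = 711.8
Total out = 1486 kmol; y_M = 700.6 / 1486 = 0.4714.

0.471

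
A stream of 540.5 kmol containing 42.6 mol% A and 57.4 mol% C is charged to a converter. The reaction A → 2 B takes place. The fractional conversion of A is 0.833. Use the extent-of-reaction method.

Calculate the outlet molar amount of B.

384 kmol

A reacted = 0.833 × 230.3 = 191.8 kmol; ν_A = −1, so ξ = 191.8/1 = 191.8 kmol.
Outlet amounts (n = n₀ + ν ξ):
  A: 230.3 − 1(191.8) = 38.45
  B: 0 + 2(191.8) = 383.6
  C: 310.2 (inert)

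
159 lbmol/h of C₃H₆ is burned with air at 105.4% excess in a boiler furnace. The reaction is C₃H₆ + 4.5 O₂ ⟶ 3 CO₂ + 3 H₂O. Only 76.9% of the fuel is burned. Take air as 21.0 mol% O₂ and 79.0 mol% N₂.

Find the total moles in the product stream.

Stoichiometric O₂ = 4.5 × 159 = 715.5 lbmol/h; O₂ fed = 715.5 × 2.054 = 1470 lbmol/h.
N₂ fed = 1470 × 79/21 = 5529 lbmol/h.
Fuel reacted = 0.769 × 159 → ξ = 122.3 lbmol/h.
Outlet (n = n₀ + ν ξ):
  C₃H₆: 159 − 1(122.3) = 36.73
  O₂: 1470 − 4.5(122.3) = 919.4
  N₂: 5529 (inert)
  CO₂: 0 + 3(122.3) = 366.8
  H₂O: 0 + 3(122.3) = 366.8
Total out = 36.73 + 919.4 + 5529 + 366.8 + 366.8 = 7218 lbmol/h.

7220 lbmol/h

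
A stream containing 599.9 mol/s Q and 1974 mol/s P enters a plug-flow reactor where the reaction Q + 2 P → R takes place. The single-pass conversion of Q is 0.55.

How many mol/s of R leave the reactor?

Q reacted = 0.55 × 599.9 = 329.9 mol/s; ν_Q = −1, so ξ = 329.9/1 = 329.9 mol/s.
Outlet amounts (n = n₀ + ν ξ):
  Q: 599.9 − 1(329.9) = 270
  P: 1974 − 2(329.9) = 1314
  R: 0 + 1(329.9) = 329.9

330 mol/s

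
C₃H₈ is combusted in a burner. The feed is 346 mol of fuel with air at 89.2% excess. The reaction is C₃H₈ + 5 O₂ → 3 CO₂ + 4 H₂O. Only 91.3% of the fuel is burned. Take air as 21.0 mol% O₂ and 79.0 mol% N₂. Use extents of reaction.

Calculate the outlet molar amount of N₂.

Stoichiometric O₂ = 5 × 346 = 1730 mol; O₂ fed = 1730 × 1.892 = 3273 mol.
N₂ fed = 3273 × 79/21 = 12310 mol.
Fuel reacted = 0.913 × 346 → ξ = 315.9 mol.
Outlet (n = n₀ + ν ξ):
  C₃H₈: 346 − 1(315.9) = 30.1
  O₂: 3273 − 5(315.9) = 1694
  N₂: 12310 (inert)
  CO₂: 0 + 3(315.9) = 947.7
  H₂O: 0 + 4(315.9) = 1264

12300 mol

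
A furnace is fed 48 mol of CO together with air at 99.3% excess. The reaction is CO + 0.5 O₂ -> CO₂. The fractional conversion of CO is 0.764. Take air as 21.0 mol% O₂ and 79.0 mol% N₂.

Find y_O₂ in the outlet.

Stoichiometric O₂ = 0.5 × 48 = 24 mol; O₂ fed = 24 × 1.993 = 47.83 mol.
N₂ fed = 47.83 × 79/21 = 179.9 mol.
Fuel reacted = 0.764 × 48 → ξ = 36.67 mol.
Outlet (n = n₀ + ν ξ):
  CO: 48 − 1(36.67) = 11.33
  O₂: 47.83 − 0.5(36.67) = 29.5
  N₂: 179.9 (inert)
  CO₂: 0 + 1(36.67) = 36.67
Total out = 257.4 mol; y_O₂ = 29.5 / 257.4 = 0.1146.

0.115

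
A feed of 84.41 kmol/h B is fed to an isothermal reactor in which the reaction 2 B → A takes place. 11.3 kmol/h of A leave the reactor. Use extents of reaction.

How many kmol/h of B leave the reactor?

61.8 kmol/h

For A: n = n₀ + 1ξ → 11.3 = 0 + 1ξ, giving ξ = 11.3 kmol/h.
Outlet amounts (n = n₀ + ν ξ):
  B: 84.41 − 2(11.3) = 61.81
  A: 0 + 1(11.3) = 11.3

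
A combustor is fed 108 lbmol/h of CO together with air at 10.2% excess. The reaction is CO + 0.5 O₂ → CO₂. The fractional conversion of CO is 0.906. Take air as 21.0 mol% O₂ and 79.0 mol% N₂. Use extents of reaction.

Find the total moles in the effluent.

342 lbmol/h

Stoichiometric O₂ = 0.5 × 108 = 54 lbmol/h; O₂ fed = 54 × 1.102 = 59.51 lbmol/h.
N₂ fed = 59.51 × 79/21 = 223.9 lbmol/h.
Fuel reacted = 0.906 × 108 → ξ = 97.85 lbmol/h.
Outlet (n = n₀ + ν ξ):
  CO: 108 − 1(97.85) = 10.15
  O₂: 59.51 − 0.5(97.85) = 10.58
  N₂: 223.9 (inert)
  CO₂: 0 + 1(97.85) = 97.85
Total out = 10.15 + 10.58 + 223.9 + 97.85 = 342.4 lbmol/h.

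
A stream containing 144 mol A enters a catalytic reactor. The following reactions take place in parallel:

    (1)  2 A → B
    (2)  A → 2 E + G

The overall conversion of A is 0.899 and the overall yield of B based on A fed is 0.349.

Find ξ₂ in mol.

ξ₂ = 28.9 mol

Yield of B: 1ξ₁ / 144 = 0.349 → ξ₁ = 50.26 mol.
Conversion of A: 2ξ₁ + 1ξ₂ = 0.899 × 144 = 129.5 → ξ₂ = 28.94 mol.
Outlet amounts (n = n₀ + Σ ν·ξ):
  A: 144 − 2(50.26) − 1(28.94) = 14.54
  B: 0 + 1(50.26) = 50.26
  E: 0 + 2(28.94) = 57.89
  G: 0 + 1(28.94) = 28.94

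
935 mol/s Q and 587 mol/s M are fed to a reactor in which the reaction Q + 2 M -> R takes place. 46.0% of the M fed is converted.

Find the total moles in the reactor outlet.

1250 mol/s

M reacted = 0.46 × 587 = 270 mol/s; ν_M = −2, so ξ = 270/2 = 135 mol/s.
Outlet amounts (n = n₀ + ν ξ):
  Q: 935 − 1(135) = 800
  M: 587 − 2(135) = 317
  R: 0 + 1(135) = 135
Total out = 800 + 317 + 135 = 1252 mol/s.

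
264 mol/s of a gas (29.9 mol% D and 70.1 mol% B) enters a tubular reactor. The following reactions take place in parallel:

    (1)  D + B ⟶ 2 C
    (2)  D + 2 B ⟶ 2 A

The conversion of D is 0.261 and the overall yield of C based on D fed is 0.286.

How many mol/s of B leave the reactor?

155 mol/s

Yield of C: 2ξ₁ / 78.94 = 0.286 → ξ₁ = 11.29 mol/s.
Conversion of D: 1ξ₁ + 1ξ₂ = 0.261 × 78.94 = 20.6 → ξ₂ = 9.314 mol/s.
Outlet amounts (n = n₀ + Σ ν·ξ):
  D: 78.94 − 1(11.29) − 1(9.314) = 58.33
  B: 185.1 − 1(11.29) − 2(9.314) = 155.1
  C: 0 + 2(11.29) = 22.58
  A: 0 + 2(9.314) = 18.63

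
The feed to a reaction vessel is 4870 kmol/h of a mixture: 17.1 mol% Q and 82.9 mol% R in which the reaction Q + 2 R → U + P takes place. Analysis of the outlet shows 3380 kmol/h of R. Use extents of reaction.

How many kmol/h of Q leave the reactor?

For R: n = n₀ − 2ξ → 3380 = 4037 − 2ξ, giving ξ = 328.6 kmol/h.
Outlet amounts (n = n₀ + ν ξ):
  Q: 832.8 − 1(328.6) = 504.2
  R: 4037 − 2(328.6) = 3380
  U: 0 + 1(328.6) = 328.6
  P: 0 + 1(328.6) = 328.6

504 kmol/h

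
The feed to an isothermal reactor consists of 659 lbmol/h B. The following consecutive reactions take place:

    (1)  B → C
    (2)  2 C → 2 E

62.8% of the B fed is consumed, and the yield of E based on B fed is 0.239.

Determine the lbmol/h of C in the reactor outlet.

Conversion of B: B consumed = 1ξ₁ = 0.628 × 659 → ξ₁ = 413.9 lbmol/h.
Yield of E: 2ξ₂ / 659 = 0.239 → ξ₂ = 78.75 lbmol/h.
Outlet amounts (n = n₀ + Σ ν·ξ):
  B: 659 − 1(413.9) = 245.1
  C: 0 + 1(413.9) − 2(78.75) = 256.4
  E: 0 + 2(78.75) = 157.5

256 lbmol/h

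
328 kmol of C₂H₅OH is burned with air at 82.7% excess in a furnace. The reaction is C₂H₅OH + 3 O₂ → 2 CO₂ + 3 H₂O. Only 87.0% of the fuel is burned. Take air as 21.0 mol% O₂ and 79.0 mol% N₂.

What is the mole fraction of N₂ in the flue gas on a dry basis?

Stoichiometric O₂ = 3 × 328 = 984 kmol; O₂ fed = 984 × 1.827 = 1798 kmol.
N₂ fed = 1798 × 79/21 = 6763 kmol.
Fuel reacted = 0.87 × 328 → ξ = 285.4 kmol.
Outlet (n = n₀ + ν ξ):
  C₂H₅OH: 328 − 1(285.4) = 42.64
  O₂: 1798 − 3(285.4) = 941.7
  N₂: 6763 (inert)
  CO₂: 0 + 2(285.4) = 570.7
  H₂O: 0 + 3(285.4) = 856.1
Dry total = 8318 kmol; y_N₂ (dry) = 6763 / 8318 = 0.8131.

0.813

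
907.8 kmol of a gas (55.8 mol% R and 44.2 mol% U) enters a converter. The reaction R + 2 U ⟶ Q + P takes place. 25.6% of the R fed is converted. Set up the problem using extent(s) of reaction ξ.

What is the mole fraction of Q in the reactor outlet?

0.167

R reacted = 0.256 × 506.6 = 129.7 kmol; ν_R = −1, so ξ = 129.7/1 = 129.7 kmol.
Outlet amounts (n = n₀ + ν ξ):
  R: 506.6 − 1(129.7) = 376.9
  U: 401.2 − 2(129.7) = 141.9
  Q: 0 + 1(129.7) = 129.7
  P: 0 + 1(129.7) = 129.7
Total out = 778.1 kmol; y_Q = 129.7 / 778.1 = 0.1667.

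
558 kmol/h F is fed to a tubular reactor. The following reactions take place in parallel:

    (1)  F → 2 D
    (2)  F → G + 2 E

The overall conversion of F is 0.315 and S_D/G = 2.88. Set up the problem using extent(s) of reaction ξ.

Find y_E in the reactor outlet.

0.179

Conversion of F: F consumed = 0.315 × 558 = 175.8 kmol/h = 1ξ₁ + 1ξ₂.
Selectivity: 2ξ₁ / (1ξ₂) = 2.88 → ξ₁ = 1.44 ξ₂.
Substitute: (1·1.44 + 1) ξ₂ = 175.8 → ξ₂ = 72.04 kmol/h, ξ₁ = 103.7 kmol/h.
Outlet amounts (n = n₀ + Σ ν·ξ):
  F: 558 − 1(103.7) − 1(72.04) = 382.2
  D: 0 + 2(103.7) = 207.5
  G: 0 + 1(72.04) = 72.04
  E: 0 + 2(72.04) = 144.1
Total out = 805.8 kmol/h; y_E = 144.1 / 805.8 = 0.1788.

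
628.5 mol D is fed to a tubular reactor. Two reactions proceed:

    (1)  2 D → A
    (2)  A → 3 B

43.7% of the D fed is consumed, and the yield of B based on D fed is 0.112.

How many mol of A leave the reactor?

Conversion of D: D consumed = 2ξ₁ = 0.437 × 628.5 → ξ₁ = 137.3 mol.
Yield of B: 3ξ₂ / 628.5 = 0.112 → ξ₂ = 23.46 mol.
Outlet amounts (n = n₀ + Σ ν·ξ):
  D: 628.5 − 2(137.3) = 353.8
  A: 0 + 1(137.3) − 1(23.46) = 113.9
  B: 0 + 3(23.46) = 70.39

114 mol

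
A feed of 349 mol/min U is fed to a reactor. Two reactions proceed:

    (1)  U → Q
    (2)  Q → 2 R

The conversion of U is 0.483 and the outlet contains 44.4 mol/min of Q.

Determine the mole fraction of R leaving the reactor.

Conversion of U: U consumed = 1ξ₁ = 0.483 × 349 → ξ₁ = 168.6 mol/min.
Q balance: n_Q = 0 + 1ξ₁ − 1ξ₂ = 44.4 → ξ₂ = (1·168.6 − 44.4)/1 = 124.2 mol/min.
Outlet amounts (n = n₀ + Σ ν·ξ):
  U: 349 − 1(168.6) = 180.4
  Q: 0 + 1(168.6) − 1(124.2) = 44.4
  R: 0 + 2(124.2) = 248.3
Total out = 473.2 mol/min; y_R = 248.3 / 473.2 = 0.5248.

0.525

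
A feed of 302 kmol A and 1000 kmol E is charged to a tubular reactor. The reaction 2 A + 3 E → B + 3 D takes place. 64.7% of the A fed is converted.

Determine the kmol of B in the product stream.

A reacted = 0.647 × 302 = 195.4 kmol; ν_A = −2, so ξ = 195.4/2 = 97.7 kmol.
Outlet amounts (n = n₀ + ν ξ):
  A: 302 − 2(97.7) = 106.6
  E: 1000 − 3(97.7) = 706.9
  B: 0 + 1(97.7) = 97.7
  D: 0 + 3(97.7) = 293.1

97.7 kmol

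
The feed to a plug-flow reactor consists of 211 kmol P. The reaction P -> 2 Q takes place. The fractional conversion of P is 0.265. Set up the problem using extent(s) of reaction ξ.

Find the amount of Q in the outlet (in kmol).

P reacted = 0.265 × 211 = 55.92 kmol; ν_P = −1, so ξ = 55.92/1 = 55.92 kmol.
Outlet amounts (n = n₀ + ν ξ):
  P: 211 − 1(55.92) = 155.1
  Q: 0 + 2(55.92) = 111.8

112 kmol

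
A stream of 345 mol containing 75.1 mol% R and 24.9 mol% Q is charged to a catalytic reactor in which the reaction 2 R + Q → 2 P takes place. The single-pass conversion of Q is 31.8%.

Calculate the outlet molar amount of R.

204 mol

Q reacted = 0.318 × 85.91 = 27.32 mol; ν_Q = −1, so ξ = 27.32/1 = 27.32 mol.
Outlet amounts (n = n₀ + ν ξ):
  R: 259.1 − 2(27.32) = 204.5
  Q: 85.91 − 1(27.32) = 58.59
  P: 0 + 2(27.32) = 54.64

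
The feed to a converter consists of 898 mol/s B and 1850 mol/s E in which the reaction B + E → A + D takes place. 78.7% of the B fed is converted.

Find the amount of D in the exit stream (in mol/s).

B reacted = 0.787 × 898 = 706.7 mol/s; ν_B = −1, so ξ = 706.7/1 = 706.7 mol/s.
Outlet amounts (n = n₀ + ν ξ):
  B: 898 − 1(706.7) = 191.3
  E: 1850 − 1(706.7) = 1143
  A: 0 + 1(706.7) = 706.7
  D: 0 + 1(706.7) = 706.7

707 mol/s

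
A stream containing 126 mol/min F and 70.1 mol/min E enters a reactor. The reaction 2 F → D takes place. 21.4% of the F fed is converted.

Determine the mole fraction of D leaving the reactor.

0.0738

F reacted = 0.214 × 126 = 26.96 mol/min; ν_F = −2, so ξ = 26.96/2 = 13.48 mol/min.
Outlet amounts (n = n₀ + ν ξ):
  F: 126 − 2(13.48) = 99.04
  D: 0 + 1(13.48) = 13.48
  E: 70.1 (inert)
Total out = 182.6 mol/min; y_D = 13.48 / 182.6 = 0.07383.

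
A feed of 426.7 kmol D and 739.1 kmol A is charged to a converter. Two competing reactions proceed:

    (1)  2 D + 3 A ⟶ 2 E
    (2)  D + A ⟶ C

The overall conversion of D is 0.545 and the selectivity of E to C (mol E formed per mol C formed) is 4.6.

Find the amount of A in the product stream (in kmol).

411 kmol

Conversion of D: D consumed = 0.545 × 426.7 = 232.6 kmol = 2ξ₁ + 1ξ₂.
Selectivity: 2ξ₁ / (1ξ₂) = 4.6 → ξ₁ = 2.3 ξ₂.
Substitute: (2·2.3 + 1) ξ₂ = 232.6 → ξ₂ = 41.53 kmol, ξ₁ = 95.51 kmol.
Outlet amounts (n = n₀ + Σ ν·ξ):
  D: 426.7 − 2(95.51) − 1(41.53) = 194.1
  A: 739.1 − 3(95.51) − 1(41.53) = 411
  E: 0 + 2(95.51) = 191
  C: 0 + 1(41.53) = 41.53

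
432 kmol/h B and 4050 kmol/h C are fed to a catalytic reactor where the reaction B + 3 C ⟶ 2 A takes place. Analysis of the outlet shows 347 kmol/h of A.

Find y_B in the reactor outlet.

0.0625

For A: n = n₀ + 2ξ → 347 = 0 + 2ξ, giving ξ = 173.5 kmol/h.
Outlet amounts (n = n₀ + ν ξ):
  B: 432 − 1(173.5) = 258.5
  C: 4050 − 3(173.5) = 3530
  A: 0 + 2(173.5) = 347
Total out = 4135 kmol/h; y_B = 258.5 / 4135 = 0.06252.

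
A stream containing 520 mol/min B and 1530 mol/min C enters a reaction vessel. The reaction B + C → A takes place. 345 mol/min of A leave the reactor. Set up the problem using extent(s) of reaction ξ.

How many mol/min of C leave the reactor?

For A: n = n₀ + 1ξ → 345 = 0 + 1ξ, giving ξ = 345 mol/min.
Outlet amounts (n = n₀ + ν ξ):
  B: 520 − 1(345) = 175
  C: 1530 − 1(345) = 1185
  A: 0 + 1(345) = 345

1180 mol/min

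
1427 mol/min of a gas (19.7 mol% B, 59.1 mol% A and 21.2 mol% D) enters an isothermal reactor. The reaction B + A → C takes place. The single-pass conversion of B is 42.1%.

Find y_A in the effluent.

B reacted = 0.421 × 281.1 = 118.4 mol/min; ν_B = −1, so ξ = 118.4/1 = 118.4 mol/min.
Outlet amounts (n = n₀ + ν ξ):
  B: 281.1 − 1(118.4) = 162.8
  A: 843.4 − 1(118.4) = 725
  C: 0 + 1(118.4) = 118.4
  D: 302.5 (inert)
Total out = 1309 mol/min; y_A = 725 / 1309 = 0.554.

0.554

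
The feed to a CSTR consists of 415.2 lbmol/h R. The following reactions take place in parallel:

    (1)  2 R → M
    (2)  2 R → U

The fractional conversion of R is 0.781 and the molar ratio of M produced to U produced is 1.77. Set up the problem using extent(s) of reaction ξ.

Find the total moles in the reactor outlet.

253 lbmol/h

Conversion of R: R consumed = 0.781 × 415.2 = 324.3 lbmol/h = 2ξ₁ + 2ξ₂.
Selectivity: 1ξ₁ / (1ξ₂) = 1.77 → ξ₁ = 1.77 ξ₂.
Substitute: (2·1.77 + 2) ξ₂ = 324.3 → ξ₂ = 58.53 lbmol/h, ξ₁ = 103.6 lbmol/h.
Outlet amounts (n = n₀ + Σ ν·ξ):
  R: 415.2 − 2(103.6) − 2(58.53) = 90.93
  M: 0 + 1(103.6) = 103.6
  U: 0 + 1(58.53) = 58.53
Total out = 90.93 + 103.6 + 58.53 = 253.1 lbmol/h.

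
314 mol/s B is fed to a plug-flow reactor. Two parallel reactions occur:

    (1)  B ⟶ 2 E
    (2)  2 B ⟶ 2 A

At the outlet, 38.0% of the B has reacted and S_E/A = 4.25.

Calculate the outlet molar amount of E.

Conversion of B: B consumed = 0.38 × 314 = 119.3 mol/s = 1ξ₁ + 2ξ₂.
Selectivity: 2ξ₁ / (2ξ₂) = 4.25 → ξ₁ = 4.25 ξ₂.
Substitute: (1·4.25 + 2) ξ₂ = 119.3 → ξ₂ = 19.09 mol/s, ξ₁ = 81.14 mol/s.
Outlet amounts (n = n₀ + Σ ν·ξ):
  B: 314 − 1(81.14) − 2(19.09) = 194.7
  E: 0 + 2(81.14) = 162.3
  A: 0 + 2(19.09) = 38.18

162 mol/s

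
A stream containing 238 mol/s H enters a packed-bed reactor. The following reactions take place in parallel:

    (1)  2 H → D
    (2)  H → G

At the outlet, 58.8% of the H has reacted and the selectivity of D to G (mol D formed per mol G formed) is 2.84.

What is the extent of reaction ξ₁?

ξ₁ = 59.5 mol/s

Conversion of H: H consumed = 0.588 × 238 = 139.9 mol/s = 2ξ₁ + 1ξ₂.
Selectivity: 1ξ₁ / (1ξ₂) = 2.84 → ξ₁ = 2.84 ξ₂.
Substitute: (2·2.84 + 1) ξ₂ = 139.9 → ξ₂ = 20.95 mol/s, ξ₁ = 59.5 mol/s.
Outlet amounts (n = n₀ + Σ ν·ξ):
  H: 238 − 2(59.5) − 1(20.95) = 98.06
  D: 0 + 1(59.5) = 59.5
  G: 0 + 1(20.95) = 20.95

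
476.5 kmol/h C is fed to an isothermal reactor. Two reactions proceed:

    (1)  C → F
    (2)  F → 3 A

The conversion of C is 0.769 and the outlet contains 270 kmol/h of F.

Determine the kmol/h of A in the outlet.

289 kmol/h

Conversion of C: C consumed = 1ξ₁ = 0.769 × 476.5 → ξ₁ = 366.4 kmol/h.
F balance: n_F = 0 + 1ξ₁ − 1ξ₂ = 270 → ξ₂ = (1·366.4 − 270)/1 = 96.43 kmol/h.
Outlet amounts (n = n₀ + Σ ν·ξ):
  C: 476.5 − 1(366.4) = 110.1
  F: 0 + 1(366.4) − 1(96.43) = 270
  A: 0 + 3(96.43) = 289.3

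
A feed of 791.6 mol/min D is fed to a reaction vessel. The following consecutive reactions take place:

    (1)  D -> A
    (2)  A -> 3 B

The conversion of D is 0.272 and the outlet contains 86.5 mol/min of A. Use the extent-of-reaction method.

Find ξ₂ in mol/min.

Conversion of D: D consumed = 1ξ₁ = 0.272 × 791.6 → ξ₁ = 215.3 mol/min.
A balance: n_A = 0 + 1ξ₁ − 1ξ₂ = 86.5 → ξ₂ = (1·215.3 − 86.5)/1 = 128.8 mol/min.
Outlet amounts (n = n₀ + Σ ν·ξ):
  D: 791.6 − 1(215.3) = 576.3
  A: 0 + 1(215.3) − 1(128.8) = 86.5
  B: 0 + 3(128.8) = 386.4

ξ₂ = 129 mol/min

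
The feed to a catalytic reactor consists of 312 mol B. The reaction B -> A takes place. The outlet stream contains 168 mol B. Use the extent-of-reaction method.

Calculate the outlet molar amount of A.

144 mol

For B: n = n₀ − 1ξ → 168 = 312 − 1ξ, giving ξ = 144 mol.
Outlet amounts (n = n₀ + ν ξ):
  B: 312 − 1(144) = 168
  A: 0 + 1(144) = 144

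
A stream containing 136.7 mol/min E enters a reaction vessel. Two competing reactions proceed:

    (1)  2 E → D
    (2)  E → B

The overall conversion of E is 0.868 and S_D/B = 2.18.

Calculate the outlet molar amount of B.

22.1 mol/min

Conversion of E: E consumed = 0.868 × 136.7 = 118.7 mol/min = 2ξ₁ + 1ξ₂.
Selectivity: 1ξ₁ / (1ξ₂) = 2.18 → ξ₁ = 2.18 ξ₂.
Substitute: (2·2.18 + 1) ξ₂ = 118.7 → ξ₂ = 22.14 mol/min, ξ₁ = 48.26 mol/min.
Outlet amounts (n = n₀ + Σ ν·ξ):
  E: 136.7 − 2(48.26) − 1(22.14) = 18.04
  D: 0 + 1(48.26) = 48.26
  B: 0 + 1(22.14) = 22.14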